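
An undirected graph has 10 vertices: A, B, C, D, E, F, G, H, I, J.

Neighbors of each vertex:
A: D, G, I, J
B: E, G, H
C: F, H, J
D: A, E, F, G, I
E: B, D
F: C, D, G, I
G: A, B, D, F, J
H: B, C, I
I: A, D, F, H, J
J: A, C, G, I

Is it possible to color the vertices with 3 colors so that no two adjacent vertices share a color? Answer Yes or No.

Yes

The chromatic number is 3. A, D, I are pairwise adjacent, so at least 3 colors are needed.
One proper 3-coloring: A=green, B=red, C=blue, D=red, E=blue, F=green, G=blue, H=green, I=blue, J=red.
That is already a proper 3-coloring.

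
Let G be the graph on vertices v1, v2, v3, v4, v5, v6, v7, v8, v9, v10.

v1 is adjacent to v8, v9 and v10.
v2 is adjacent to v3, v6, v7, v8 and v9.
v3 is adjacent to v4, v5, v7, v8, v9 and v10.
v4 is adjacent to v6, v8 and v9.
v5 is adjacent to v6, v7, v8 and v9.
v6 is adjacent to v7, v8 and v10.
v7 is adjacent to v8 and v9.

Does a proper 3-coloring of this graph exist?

v2, v3, v7, v8 are mutually adjacent (a clique of size 4), so at least 4 colors are needed.
So 3 colors are not enough.

No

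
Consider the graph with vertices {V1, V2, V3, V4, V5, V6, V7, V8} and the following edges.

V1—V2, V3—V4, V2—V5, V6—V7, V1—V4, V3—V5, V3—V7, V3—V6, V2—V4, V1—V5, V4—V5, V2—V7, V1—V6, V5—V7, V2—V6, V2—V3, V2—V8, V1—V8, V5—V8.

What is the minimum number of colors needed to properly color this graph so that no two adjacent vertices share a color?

V2, V3, V6, V7 are mutually adjacent (a clique of size 4), so at least 4 colors are needed.
4 colors suffice: color R → {V2}; color B → {V5, V6}; color G → {V1, V3}; color Y → {V4, V7, V8}. No two adjacent vertices share a color.

4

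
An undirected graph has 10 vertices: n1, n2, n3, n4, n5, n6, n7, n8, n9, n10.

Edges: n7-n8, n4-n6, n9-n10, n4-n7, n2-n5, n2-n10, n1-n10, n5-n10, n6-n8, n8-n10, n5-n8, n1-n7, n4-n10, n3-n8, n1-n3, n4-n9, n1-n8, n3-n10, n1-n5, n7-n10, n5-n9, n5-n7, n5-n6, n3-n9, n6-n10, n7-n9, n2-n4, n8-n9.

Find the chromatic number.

5

n1, n5, n7, n8, n10 form a clique, so at least 5 colors are needed.
A valid assignment using 5 colors: n1=4, n2=3, n3=2, n4=2, n5=2, n6=4, n7=5, n8=3, n9=4, n10=1. No two adjacent vertices share a color.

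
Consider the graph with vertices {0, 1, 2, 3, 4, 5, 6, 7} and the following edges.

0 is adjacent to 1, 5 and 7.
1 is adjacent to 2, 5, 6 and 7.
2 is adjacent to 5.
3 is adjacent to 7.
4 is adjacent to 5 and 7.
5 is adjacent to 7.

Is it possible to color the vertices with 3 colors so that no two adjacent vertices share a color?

0, 1, 5, 7 form a clique, so at least 4 colors are needed.
So 3 colors are not enough.

No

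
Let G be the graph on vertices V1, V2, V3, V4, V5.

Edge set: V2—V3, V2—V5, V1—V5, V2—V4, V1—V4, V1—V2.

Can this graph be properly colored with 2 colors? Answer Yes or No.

No

V1, V2, V5 are mutually adjacent, so at least 3 colors are needed.
So 2 colors are not enough.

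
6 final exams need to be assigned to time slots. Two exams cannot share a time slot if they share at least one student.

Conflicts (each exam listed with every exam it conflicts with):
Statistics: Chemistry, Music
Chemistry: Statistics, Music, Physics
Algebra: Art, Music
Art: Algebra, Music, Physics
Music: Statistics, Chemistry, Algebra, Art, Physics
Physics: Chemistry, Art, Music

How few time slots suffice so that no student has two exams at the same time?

3

Algebra, Art, Music all conflict with each other, so at least 3 time slots are needed.
3 time slots suffice: time slot 1 → {Music}; time slot 2 → {Chemistry, Art}; time slot 3 → {Statistics, Algebra, Physics}. Every pair that conflicts lands in different time slots.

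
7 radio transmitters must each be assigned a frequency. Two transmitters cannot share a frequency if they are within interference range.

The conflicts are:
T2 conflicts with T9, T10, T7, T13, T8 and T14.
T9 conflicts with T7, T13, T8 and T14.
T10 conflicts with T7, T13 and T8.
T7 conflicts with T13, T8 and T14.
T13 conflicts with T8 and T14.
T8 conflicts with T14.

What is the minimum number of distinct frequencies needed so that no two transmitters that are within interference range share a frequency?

T2, T9, T7, T13, T8, T14 all conflict with each other, so at least 6 frequencies are needed.
Using 6 frequencies: T2=3, T9=6, T10=5, T7=1, T13=4, T8=2, T14=5. Every pair that conflicts lands in different frequencies.

6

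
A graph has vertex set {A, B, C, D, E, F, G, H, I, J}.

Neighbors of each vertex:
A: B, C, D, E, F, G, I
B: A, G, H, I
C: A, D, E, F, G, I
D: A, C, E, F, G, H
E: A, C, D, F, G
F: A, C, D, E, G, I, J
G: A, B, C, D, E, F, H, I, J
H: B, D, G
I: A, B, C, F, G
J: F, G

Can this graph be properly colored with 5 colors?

A, C, D, E, F, G are mutually adjacent (a clique of size 6), so at least 6 colors are needed.
So 5 colors are not enough.

No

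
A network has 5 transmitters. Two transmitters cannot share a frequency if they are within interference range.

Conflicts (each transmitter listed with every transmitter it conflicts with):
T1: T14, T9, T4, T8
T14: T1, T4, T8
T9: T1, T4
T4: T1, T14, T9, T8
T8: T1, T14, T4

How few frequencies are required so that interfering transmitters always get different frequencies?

T1, T14, T4, T8 all conflict with each other, so at least 4 frequencies are needed.
4 frequencies suffice: frequency 1 → {T4}; frequency 2 → {T1}; frequency 3 → {T9, T8}; frequency 4 → {T14}. No two conflicting transmitters share a frequency.

4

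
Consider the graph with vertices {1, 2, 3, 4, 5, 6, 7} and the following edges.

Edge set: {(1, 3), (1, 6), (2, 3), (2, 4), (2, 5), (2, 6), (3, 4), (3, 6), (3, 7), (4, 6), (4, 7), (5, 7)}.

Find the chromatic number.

4

2, 3, 4, 6 form a clique, so at least 4 colors are needed.
4 colors suffice: 1=c, 2=d, 3=a, 4=c, 5=a, 6=b, 7=b. No two adjacent vertices share a color.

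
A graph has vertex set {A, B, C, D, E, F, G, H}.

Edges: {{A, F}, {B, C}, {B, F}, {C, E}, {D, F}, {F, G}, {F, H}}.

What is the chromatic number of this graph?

B and F are adjacent, so at least 2 colors are needed.
One proper 2-coloring: A=blue, B=blue, C=red, D=blue, E=blue, F=red, G=blue, H=blue. Every edge joins two different colors.

2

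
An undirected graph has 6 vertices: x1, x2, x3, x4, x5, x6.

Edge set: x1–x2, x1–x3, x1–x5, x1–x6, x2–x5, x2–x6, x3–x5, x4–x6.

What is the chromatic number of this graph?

3

x1, x2, x6 form a triangle, so at least 3 colors are needed.
3 colors suffice: x1=1, x2=2, x3=2, x4=1, x5=3, x6=3. No two adjacent vertices share a color.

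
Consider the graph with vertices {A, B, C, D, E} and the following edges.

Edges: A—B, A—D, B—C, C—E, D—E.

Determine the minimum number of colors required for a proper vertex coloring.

3

The cycle E-C-B-A-D-E has odd length 5, so it cannot be 2-colored; at least 3 colors are needed.
One proper 3-coloring: A=green, B=red, C=blue, D=blue, E=red. Each edge has distinct colors on its endpoints.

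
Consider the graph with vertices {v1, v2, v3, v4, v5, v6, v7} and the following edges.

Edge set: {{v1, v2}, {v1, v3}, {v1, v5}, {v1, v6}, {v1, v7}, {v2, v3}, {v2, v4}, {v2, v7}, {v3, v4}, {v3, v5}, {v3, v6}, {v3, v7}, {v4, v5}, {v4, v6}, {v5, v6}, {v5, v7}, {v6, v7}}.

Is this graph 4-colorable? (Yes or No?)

v1, v3, v5, v6, v7 are pairwise adjacent (a clique of size 5), so at least 5 colors are needed.
So 4 colors are not enough.

No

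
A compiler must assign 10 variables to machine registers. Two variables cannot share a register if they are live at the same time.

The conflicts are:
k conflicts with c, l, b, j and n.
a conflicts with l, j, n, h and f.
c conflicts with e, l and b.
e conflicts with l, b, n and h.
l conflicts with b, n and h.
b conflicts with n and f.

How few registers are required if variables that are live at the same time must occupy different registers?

4

e, l, b, n pairwise conflict, so at least 4 registers are needed.
4 registers suffice: k=3, a=2, c=4, e=3, l=1, b=2, j=1, n=4, h=4, f=1. Each listed conflict is separated.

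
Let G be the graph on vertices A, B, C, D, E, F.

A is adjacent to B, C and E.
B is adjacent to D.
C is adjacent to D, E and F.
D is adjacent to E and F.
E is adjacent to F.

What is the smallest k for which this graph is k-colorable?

C, D, E, F are mutually adjacent (a clique of size 4), so at least 4 colors are needed.
4 colors suffice: color red → {B, E}; color blue → {C}; color green → {A, D}; color yellow → {F}. No two adjacent vertices share a color.

4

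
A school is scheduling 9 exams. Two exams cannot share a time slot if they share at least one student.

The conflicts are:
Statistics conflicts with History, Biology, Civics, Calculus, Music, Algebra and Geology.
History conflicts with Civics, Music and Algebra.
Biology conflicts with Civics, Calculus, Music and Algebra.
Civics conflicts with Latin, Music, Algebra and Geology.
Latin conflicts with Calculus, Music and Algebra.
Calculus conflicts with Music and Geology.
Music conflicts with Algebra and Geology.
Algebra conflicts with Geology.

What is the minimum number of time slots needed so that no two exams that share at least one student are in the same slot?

5

Statistics, History, Civics, Music, Algebra all conflict with each other, so at least 5 time slots are needed.
5 time slots suffice: time slot 1 → {Music}; time slot 2 → {Calculus, Algebra}; time slot 3 → {Statistics, Latin}; time slot 4 → {Civics}; time slot 5 → {History, Biology, Geology}. Each listed conflict is separated.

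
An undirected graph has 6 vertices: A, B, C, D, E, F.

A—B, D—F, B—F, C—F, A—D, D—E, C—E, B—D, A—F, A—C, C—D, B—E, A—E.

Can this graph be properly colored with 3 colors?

A, B, D, E are pairwise adjacent (a clique of size 4), so at least 4 colors are needed.
So 3 colors are not enough.

No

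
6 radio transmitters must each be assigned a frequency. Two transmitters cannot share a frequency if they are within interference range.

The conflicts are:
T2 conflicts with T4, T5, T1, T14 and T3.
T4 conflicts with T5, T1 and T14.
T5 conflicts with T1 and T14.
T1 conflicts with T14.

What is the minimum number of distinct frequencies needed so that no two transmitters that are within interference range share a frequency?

T2, T4, T5, T1, T14 are mutually in conflict, so at least 5 frequencies are needed.
5 frequencies suffice: frequency 1 → {T2}; frequency 2 → {T4, T3}; frequency 3 → {T14}; frequency 4 → {T1}; frequency 5 → {T5}. Every pair that conflicts lands in different frequencies.

5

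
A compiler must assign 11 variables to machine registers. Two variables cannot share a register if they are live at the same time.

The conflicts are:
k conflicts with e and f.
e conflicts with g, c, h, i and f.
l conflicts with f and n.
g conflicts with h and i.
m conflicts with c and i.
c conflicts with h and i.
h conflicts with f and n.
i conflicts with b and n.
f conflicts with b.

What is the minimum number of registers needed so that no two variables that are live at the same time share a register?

3

e, g, i are mutually in conflict, so at least 3 registers are needed.
3 registers suffice: register 1 → {k, l, h, i}; register 2 → {e, m, b, n}; register 3 → {g, c, f}. Every pair that conflicts lands in different registers.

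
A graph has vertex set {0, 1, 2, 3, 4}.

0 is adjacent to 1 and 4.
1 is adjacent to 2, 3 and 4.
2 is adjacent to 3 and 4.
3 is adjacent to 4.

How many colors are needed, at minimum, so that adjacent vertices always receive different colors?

1, 2, 3, 4 form a clique, so at least 4 colors are needed.
4 colors suffice: color a → {1}; color b → {4}; color c → {0, 3}; color d → {2}. Every edge joins two different colors.

4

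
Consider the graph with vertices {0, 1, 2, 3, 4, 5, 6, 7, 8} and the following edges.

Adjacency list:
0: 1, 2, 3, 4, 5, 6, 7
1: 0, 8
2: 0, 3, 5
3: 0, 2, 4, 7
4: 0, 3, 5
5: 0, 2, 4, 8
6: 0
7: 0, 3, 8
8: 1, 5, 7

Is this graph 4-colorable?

The chromatic number is 3. 0, 2, 3 form a triangle, so at least 3 colors are needed.
One proper 3-coloring: 0=red, 1=blue, 2=green, 3=blue, 4=green, 5=blue, 6=blue, 7=green, 8=red.
Since 4 ≥ 3, a proper 4-coloring certainly exists.

Yes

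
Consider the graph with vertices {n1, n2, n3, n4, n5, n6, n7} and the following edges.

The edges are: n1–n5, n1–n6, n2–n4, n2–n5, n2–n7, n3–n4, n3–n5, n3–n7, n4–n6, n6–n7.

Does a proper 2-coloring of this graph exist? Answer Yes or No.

No

The cycle n1-n6-n4-n2-n5-n1 has odd length 5, so it cannot be 2-colored; at least 3 colors are needed.
So 2 colors are not enough.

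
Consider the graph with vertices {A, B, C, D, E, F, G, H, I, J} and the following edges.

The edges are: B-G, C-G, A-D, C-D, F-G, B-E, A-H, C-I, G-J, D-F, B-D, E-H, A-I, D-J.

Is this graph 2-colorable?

The cycle H-E-B-D-A-H has odd length 5, so it cannot be 2-colored; at least 3 colors are needed.
So 2 colors are not enough.

No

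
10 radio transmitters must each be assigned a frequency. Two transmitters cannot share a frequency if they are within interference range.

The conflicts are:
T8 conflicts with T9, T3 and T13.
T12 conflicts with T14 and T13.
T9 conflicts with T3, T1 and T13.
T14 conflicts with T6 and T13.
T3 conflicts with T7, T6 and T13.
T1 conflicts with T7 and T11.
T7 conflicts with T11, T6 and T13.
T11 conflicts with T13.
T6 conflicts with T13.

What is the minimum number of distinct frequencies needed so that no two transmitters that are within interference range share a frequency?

4

T3, T7, T6, T13 are mutually in conflict, so at least 4 frequencies are needed.
4 frequencies suffice: frequency 1 → {T1, T13}; frequency 2 → {T14, T3, T11}; frequency 3 → {T12, T9, T7}; frequency 4 → {T8, T6}. Each listed conflict is separated.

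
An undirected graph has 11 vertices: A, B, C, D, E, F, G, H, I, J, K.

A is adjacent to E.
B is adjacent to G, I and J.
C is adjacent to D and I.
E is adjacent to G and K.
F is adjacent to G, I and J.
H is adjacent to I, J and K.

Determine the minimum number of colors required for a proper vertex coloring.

H and I are adjacent, so at least 2 colors are needed.
2 colors suffice: A=1, B=2, C=2, D=1, E=2, F=2, G=1, H=2, I=1, J=1, K=1. Every edge joins two different colors.

2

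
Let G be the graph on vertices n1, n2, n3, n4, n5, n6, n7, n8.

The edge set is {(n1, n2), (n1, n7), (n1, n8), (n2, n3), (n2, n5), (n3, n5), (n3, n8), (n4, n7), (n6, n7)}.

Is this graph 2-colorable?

n2, n3, n5 form a triangle, so at least 3 colors are needed.
So 2 colors are not enough.

No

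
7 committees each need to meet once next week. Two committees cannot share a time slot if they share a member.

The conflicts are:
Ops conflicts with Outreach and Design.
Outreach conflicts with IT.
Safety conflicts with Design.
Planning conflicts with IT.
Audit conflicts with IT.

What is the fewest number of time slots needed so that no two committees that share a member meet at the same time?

Ops and Design conflict, so at least 2 time slots are needed.
2 time slots suffice: Ops=1, Outreach=2, Safety=1, Planning=2, Audit=2, IT=1, Design=2. Each listed conflict is separated.

2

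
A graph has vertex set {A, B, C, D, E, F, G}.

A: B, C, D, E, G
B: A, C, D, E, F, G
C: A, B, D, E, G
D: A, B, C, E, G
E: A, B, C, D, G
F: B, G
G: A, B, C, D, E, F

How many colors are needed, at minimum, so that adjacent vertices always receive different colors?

A, B, C, D, E, G are pairwise adjacent (a clique of size 6), so at least 6 colors are needed.
6 colors suffice: color 1 → {B}; color 2 → {G}; color 3 → {E, F}; color 4 → {D}; color 5 → {A}; color 6 → {C}. No two adjacent vertices share a color.

6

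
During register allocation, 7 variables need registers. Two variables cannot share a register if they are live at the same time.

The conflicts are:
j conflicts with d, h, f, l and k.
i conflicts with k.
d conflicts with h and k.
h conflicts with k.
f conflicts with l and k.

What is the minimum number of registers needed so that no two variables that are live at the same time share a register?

j, d, h, k pairwise conflict, so at least 4 registers are needed.
Using 4 registers: j=1, i=1, d=3, h=4, f=3, l=2, k=2. Every pair that conflicts lands in different registers.

4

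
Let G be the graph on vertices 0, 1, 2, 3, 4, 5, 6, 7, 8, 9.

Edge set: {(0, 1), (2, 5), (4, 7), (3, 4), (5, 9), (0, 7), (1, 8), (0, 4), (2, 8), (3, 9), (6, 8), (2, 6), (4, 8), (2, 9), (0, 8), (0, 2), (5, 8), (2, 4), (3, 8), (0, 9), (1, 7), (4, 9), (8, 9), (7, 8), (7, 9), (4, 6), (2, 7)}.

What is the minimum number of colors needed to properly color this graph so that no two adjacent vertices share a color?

0, 2, 4, 7, 8, 9 are pairwise adjacent (a clique of size 6), so at least 6 colors are needed.
A valid assignment using 6 colors: 0=e, 1=b, 2=c, 3=c, 4=d, 5=d, 6=b, 7=f, 8=a, 9=b. No two adjacent vertices share a color.

6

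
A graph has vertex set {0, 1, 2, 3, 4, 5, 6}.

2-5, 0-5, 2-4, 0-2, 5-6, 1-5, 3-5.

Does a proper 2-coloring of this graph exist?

0, 2, 5 are pairwise adjacent, so at least 3 colors are needed.
So 2 colors are not enough.

No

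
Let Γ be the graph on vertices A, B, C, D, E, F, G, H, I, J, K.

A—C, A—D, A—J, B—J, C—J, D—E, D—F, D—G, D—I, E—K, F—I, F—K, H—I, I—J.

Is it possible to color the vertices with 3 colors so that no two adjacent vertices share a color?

Yes

The chromatic number is 3. A, C, J are mutually adjacent, so at least 3 colors are needed.
A valid assignment using 3 colors: A=blue, B=blue, C=green, D=red, E=blue, F=green, G=blue, H=red, I=blue, J=red, K=red.
That is already a proper 3-coloring.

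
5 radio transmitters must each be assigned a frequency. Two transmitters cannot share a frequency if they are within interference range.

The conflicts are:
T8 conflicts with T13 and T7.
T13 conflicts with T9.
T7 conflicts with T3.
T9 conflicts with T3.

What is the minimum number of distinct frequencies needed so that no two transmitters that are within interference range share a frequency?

The cycle T13-T9-T3-T7-T8-T13 has odd length 5, so it cannot be 2-colored; at least 3 frequencies are needed.
Using 3 frequencies: T8=1, T13=2, T7=2, T9=3, T3=1. Every pair that conflicts lands in different frequencies.

3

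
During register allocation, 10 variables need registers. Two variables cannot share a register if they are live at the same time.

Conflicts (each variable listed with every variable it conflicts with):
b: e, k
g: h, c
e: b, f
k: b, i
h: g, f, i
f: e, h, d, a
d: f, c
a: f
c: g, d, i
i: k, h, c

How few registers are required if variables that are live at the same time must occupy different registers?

The cycle d-c-i-h-f-d has odd length 5, so it cannot be 2-colored; at least 3 registers are needed.
A valid assignment using 3 registers: b=1, g=1, e=2, k=2, h=2, f=1, d=3, a=2, c=2, i=1. Every pair that conflicts lands in different registers.

3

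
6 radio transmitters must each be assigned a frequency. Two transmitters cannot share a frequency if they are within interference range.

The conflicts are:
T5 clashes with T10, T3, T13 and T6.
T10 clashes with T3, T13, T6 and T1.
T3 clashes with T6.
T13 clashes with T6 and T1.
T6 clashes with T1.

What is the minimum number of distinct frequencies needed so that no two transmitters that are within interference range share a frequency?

T5, T10, T3, T6 are mutually in conflict, so at least 4 frequencies are needed.
Using 4 frequencies: T5=4, T10=2, T3=3, T13=3, T6=1, T1=4. Each listed conflict is separated.

4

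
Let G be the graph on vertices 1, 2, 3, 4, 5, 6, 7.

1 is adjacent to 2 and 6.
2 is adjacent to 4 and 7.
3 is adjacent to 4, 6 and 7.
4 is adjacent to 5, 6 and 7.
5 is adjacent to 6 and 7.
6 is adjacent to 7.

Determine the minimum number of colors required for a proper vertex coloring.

4

3, 4, 6, 7 are pairwise adjacent (a clique of size 4), so at least 4 colors are needed.
One proper 4-coloring: 1=a, 2=c, 3=d, 4=b, 5=d, 6=c, 7=a. No two adjacent vertices share a color.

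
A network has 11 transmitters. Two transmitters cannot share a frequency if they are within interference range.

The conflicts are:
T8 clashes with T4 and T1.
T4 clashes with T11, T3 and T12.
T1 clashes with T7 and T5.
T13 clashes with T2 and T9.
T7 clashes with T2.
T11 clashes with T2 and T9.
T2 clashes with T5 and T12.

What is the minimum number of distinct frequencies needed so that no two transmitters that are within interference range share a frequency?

2

T11 and T9 conflict, so at least 2 frequencies are needed.
A valid assignment using 2 frequencies: T8=2, T4=1, T1=1, T13=2, T7=2, T11=2, T2=1, T5=2, T3=2, T12=2, T9=1. No two conflicting transmitters share a frequency.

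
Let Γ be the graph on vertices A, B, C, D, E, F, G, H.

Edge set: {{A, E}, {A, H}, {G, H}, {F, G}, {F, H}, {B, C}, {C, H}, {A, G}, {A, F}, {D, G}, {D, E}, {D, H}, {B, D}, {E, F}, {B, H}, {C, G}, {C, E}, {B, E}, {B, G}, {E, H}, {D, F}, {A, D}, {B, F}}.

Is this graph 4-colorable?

B, D, E, F, H form a clique, so at least 5 colors are needed.
So 4 colors are not enough.

No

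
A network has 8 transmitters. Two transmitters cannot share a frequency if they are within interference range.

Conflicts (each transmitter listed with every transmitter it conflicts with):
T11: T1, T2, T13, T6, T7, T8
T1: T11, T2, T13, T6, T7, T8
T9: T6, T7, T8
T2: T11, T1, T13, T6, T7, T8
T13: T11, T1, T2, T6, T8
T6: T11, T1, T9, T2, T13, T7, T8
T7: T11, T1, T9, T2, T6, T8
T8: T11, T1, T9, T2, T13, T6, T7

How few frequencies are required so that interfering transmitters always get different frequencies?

6

T11, T1, T2, T6, T7, T8 pairwise conflict, so at least 6 frequencies are needed.
6 frequencies suffice: frequency 1 → {T8}; frequency 2 → {T6}; frequency 3 → {T13, T7}; frequency 4 → {T1, T9}; frequency 5 → {T2}; frequency 6 → {T11}. No two conflicting transmitters share a frequency.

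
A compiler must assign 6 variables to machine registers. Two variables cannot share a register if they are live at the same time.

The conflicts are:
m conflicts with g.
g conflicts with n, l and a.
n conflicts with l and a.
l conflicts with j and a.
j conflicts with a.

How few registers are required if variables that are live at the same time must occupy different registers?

g, n, l, a pairwise conflict, so at least 4 registers are needed.
4 registers suffice: register 1 → {m, l}; register 2 → {g, j}; register 3 → {a}; register 4 → {n}. Each listed conflict is separated.

4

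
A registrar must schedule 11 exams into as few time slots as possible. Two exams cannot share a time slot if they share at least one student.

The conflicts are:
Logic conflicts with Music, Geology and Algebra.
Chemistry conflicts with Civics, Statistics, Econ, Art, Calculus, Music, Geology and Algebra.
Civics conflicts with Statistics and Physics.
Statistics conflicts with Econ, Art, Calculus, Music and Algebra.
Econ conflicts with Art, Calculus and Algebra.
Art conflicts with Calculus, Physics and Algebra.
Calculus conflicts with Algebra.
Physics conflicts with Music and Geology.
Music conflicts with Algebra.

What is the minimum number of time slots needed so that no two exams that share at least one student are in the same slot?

Chemistry, Statistics, Econ, Art, Calculus, Algebra all conflict with each other, so at least 6 time slots are needed.
6 time slots suffice: time slot 1 → {Logic, Chemistry, Physics}; time slot 2 → {Civics, Geology, Algebra}; time slot 3 → {Statistics}; time slot 4 → {Art, Music}; time slot 5 → {Calculus}; time slot 6 → {Econ}. Every pair that conflicts lands in different time slots.

6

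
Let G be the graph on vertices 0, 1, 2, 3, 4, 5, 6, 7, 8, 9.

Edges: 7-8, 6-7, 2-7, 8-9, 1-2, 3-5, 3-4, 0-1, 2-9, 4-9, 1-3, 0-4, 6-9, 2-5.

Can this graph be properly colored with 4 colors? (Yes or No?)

Yes

The chromatic number is 3. The cycle 5-3-4-9-2-5 has odd length 5, so it cannot be 2-colored; at least 3 colors are needed.
3 colors suffice: color a → {2, 4, 6, 8}; color b → {1, 5, 7, 9}; color c → {0, 3}.
Since 4 ≥ 3, a proper 4-coloring certainly exists.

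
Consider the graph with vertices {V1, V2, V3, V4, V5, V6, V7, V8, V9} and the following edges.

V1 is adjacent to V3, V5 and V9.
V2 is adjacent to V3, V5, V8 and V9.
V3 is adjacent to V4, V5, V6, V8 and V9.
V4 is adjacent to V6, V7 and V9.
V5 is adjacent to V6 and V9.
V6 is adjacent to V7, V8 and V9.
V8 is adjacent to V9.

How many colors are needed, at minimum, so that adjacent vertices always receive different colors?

4

V2, V3, V8, V9 form a clique, so at least 4 colors are needed.
4 colors suffice: color R → {V3, V7}; color B → {V9}; color G → {V1, V2, V6}; color Y → {V4, V5, V8}. Each edge has distinct colors on its endpoints.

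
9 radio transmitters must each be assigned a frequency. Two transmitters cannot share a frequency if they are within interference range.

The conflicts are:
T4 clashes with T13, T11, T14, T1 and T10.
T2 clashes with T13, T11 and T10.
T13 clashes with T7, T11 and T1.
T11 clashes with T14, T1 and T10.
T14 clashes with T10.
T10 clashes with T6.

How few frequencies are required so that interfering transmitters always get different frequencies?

4

T4, T11, T14, T10 all conflict with each other, so at least 4 frequencies are needed.
Using 4 frequencies: T4=2, T2=2, T13=3, T7=1, T11=1, T14=4, T1=4, T10=3, T6=1. Every pair that conflicts lands in different frequencies.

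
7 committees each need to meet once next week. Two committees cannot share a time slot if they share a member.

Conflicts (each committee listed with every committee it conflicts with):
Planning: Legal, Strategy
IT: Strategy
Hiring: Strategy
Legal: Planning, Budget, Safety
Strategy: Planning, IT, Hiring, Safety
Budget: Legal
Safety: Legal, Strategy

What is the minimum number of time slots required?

Planning and Legal conflict, so at least 2 time slots are needed.
2 time slots suffice: time slot 1 → {Legal, Strategy}; time slot 2 → {Planning, IT, Hiring, Budget, Safety}. Every pair that conflicts lands in different time slots.

2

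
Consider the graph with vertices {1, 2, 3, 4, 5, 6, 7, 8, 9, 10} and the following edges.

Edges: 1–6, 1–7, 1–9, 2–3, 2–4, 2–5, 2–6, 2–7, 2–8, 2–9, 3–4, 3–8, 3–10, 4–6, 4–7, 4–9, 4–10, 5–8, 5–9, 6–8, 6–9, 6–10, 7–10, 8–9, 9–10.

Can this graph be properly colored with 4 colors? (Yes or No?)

Yes

The chromatic number is 4. 2, 4, 6, 9 are pairwise adjacent (a clique of size 4), so at least 4 colors are needed.
4 colors suffice: 1=b, 2=b, 3=a, 4=d, 5=c, 6=c, 7=a, 8=d, 9=a, 10=b.
That is already a proper 4-coloring.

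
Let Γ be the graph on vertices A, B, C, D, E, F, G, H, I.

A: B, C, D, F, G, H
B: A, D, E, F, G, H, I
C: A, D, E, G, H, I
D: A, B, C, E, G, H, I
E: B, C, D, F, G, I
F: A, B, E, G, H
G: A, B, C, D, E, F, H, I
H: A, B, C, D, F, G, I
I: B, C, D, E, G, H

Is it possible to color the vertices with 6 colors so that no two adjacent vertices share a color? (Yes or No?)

Yes

The chromatic number is 5. A, B, F, G, H form a clique, so at least 5 colors are needed.
A valid assignment using 5 colors: A=5, B=4, C=4, D=2, E=3, F=2, G=1, H=3, I=5.
Since 6 ≥ 5, a proper 6-coloring certainly exists.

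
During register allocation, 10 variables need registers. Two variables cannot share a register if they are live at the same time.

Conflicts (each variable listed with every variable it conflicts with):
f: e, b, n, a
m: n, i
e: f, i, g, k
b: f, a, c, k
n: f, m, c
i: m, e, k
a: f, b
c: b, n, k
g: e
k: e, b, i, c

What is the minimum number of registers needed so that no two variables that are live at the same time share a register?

b, c, k all conflict with each other, so at least 3 registers are needed.
3 registers suffice: register 1 → {e, b, n}; register 2 → {f, m, g, k}; register 3 → {i, a, c}. Each listed conflict is separated.

3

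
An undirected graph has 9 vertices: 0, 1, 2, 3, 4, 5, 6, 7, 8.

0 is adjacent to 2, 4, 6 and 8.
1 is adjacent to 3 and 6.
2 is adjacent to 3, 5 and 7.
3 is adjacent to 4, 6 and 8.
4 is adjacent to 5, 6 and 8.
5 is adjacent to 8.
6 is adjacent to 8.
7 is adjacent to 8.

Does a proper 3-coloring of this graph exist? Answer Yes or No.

0, 4, 6, 8 are mutually adjacent (a clique of size 4), so at least 4 colors are needed.
So 3 colors are not enough.

No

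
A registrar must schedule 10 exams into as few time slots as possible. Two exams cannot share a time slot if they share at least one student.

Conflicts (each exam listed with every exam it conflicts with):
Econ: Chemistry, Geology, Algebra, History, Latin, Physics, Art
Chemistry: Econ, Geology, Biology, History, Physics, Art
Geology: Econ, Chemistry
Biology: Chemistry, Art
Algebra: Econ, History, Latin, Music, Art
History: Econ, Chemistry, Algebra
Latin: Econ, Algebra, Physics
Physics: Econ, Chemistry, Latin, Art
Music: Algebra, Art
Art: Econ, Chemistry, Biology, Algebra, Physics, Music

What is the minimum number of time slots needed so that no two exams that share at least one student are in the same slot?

4

Econ, Chemistry, Physics, Art are mutually in conflict, so at least 4 time slots are needed.
A valid assignment using 4 time slots: Econ=1, Chemistry=2, Geology=3, Biology=1, Algebra=2, History=3, Latin=3, Physics=4, Music=1, Art=3. No two conflicting exams share a time slot.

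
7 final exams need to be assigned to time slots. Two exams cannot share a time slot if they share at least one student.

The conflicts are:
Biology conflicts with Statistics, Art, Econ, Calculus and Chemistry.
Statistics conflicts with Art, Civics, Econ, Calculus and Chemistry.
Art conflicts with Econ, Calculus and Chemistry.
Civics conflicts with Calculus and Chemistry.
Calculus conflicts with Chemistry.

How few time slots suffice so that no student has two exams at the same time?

5

Biology, Statistics, Art, Calculus, Chemistry are mutually in conflict, so at least 5 time slots are needed.
A valid assignment using 5 time slots: Biology=2, Statistics=1, Art=4, Civics=2, Econ=3, Calculus=5, Chemistry=3. Each listed conflict is separated.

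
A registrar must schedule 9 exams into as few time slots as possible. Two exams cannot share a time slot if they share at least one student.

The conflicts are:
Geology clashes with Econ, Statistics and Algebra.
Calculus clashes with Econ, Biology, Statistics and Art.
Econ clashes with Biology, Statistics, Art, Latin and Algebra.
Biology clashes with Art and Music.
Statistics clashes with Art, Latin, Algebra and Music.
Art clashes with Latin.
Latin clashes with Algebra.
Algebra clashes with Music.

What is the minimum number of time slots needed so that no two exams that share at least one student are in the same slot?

4

Geology, Econ, Statistics, Algebra are mutually in conflict, so at least 4 time slots are needed.
4 time slots suffice: time slot 1 → {Econ, Music}; time slot 2 → {Biology, Statistics}; time slot 3 → {Art, Algebra}; time slot 4 → {Geology, Calculus, Latin}. Every pair that conflicts lands in different time slots.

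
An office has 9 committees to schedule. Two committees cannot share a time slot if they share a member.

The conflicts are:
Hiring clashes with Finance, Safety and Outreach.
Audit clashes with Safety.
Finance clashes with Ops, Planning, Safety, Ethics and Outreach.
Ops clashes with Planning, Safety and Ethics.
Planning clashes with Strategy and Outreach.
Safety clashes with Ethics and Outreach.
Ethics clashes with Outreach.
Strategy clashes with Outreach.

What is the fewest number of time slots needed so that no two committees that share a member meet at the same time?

Hiring, Finance, Safety, Outreach are mutually in conflict, so at least 4 time slots are needed.
4 time slots suffice: time slot 1 → {Planning, Safety}; time slot 2 → {Audit, Ops, Outreach}; time slot 3 → {Finance, Strategy}; time slot 4 → {Hiring, Ethics}. No two conflicting committees share a time slot.

4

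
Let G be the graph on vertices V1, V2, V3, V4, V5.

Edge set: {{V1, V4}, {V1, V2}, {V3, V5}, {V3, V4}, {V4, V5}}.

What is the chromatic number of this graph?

3

V3, V4, V5 are pairwise adjacent, so at least 3 colors are needed.
3 colors suffice: color 1 → {V2, V4}; color 2 → {V1, V3}; color 3 → {V5}. No two adjacent vertices share a color.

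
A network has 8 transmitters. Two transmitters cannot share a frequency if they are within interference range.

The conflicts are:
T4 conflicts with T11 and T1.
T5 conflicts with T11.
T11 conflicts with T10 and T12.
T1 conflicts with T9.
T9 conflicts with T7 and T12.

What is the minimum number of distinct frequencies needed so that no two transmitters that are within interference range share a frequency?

The cycle T9-T12-T11-T4-T1-T9 has odd length 5, so it cannot be 2-colored; at least 3 frequencies are needed.
A valid assignment using 3 frequencies: T4=3, T5=2, T11=1, T1=2, T9=1, T10=2, T7=2, T12=2. Every pair that conflicts lands in different frequencies.

3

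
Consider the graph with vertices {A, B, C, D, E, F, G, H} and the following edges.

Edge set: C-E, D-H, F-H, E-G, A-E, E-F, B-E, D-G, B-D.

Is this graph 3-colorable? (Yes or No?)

The chromatic number is 3. The cycle D-G-E-F-H-D has odd length 5, so it cannot be 2-colored; at least 3 colors are needed.
3 colors suffice: A=blue, B=blue, C=blue, D=red, E=red, F=blue, G=blue, H=green.
That is already a proper 3-coloring.

Yes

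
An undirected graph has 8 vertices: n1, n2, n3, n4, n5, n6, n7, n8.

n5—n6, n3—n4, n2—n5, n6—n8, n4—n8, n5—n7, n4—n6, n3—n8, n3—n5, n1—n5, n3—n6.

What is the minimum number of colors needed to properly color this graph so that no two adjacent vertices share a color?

4

n3, n4, n6, n8 are pairwise adjacent (a clique of size 4), so at least 4 colors are needed.
4 colors suffice: n1=2, n2=2, n3=2, n4=1, n5=1, n6=3, n7=2, n8=4. Each edge has distinct colors on its endpoints.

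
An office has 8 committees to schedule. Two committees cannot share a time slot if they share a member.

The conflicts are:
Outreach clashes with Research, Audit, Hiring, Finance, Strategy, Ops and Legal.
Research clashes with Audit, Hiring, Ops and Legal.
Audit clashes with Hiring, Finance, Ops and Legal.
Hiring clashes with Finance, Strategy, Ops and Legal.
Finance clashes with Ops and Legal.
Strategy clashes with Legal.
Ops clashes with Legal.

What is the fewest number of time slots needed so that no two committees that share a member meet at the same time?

Outreach, Research, Audit, Hiring, Ops, Legal all conflict with each other, so at least 6 time slots are needed.
6 time slots suffice: time slot 1 → {Hiring}; time slot 2 → {Legal}; time slot 3 → {Outreach}; time slot 4 → {Audit, Strategy}; time slot 5 → {Ops}; time slot 6 → {Research, Finance}. Each listed conflict is separated.

6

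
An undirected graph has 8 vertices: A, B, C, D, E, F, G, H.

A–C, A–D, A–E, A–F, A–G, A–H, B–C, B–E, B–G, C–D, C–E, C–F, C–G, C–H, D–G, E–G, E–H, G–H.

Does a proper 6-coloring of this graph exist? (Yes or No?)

Yes

The chromatic number is 5. A, C, E, G, H form a clique, so at least 5 colors are needed.
A valid assignment using 5 colors: A=2, B=2, C=1, D=4, E=4, F=3, G=3, H=5.
Since 6 ≥ 5, a proper 6-coloring certainly exists.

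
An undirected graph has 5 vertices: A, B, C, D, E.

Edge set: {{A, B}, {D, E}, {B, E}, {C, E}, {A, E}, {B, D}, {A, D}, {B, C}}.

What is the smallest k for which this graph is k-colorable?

4

A, B, D, E are mutually adjacent (a clique of size 4), so at least 4 colors are needed.
4 colors suffice: color 1 → {E}; color 2 → {B}; color 3 → {C, D}; color 4 → {A}. Every edge joins two different colors.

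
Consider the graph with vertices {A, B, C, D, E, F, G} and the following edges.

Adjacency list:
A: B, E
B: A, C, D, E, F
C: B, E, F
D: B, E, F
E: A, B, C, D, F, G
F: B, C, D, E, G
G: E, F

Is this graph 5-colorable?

The chromatic number is 4. B, D, E, F form a clique, so at least 4 colors are needed.
4 colors suffice: color 1 → {E}; color 2 → {A, F}; color 3 → {B, G}; color 4 → {C, D}.
Since 5 ≥ 4, a proper 5-coloring certainly exists.

Yes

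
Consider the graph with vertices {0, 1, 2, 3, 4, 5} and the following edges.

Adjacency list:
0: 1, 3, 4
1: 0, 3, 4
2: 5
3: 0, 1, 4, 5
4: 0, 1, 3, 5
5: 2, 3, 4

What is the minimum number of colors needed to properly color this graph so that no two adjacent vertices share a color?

4

0, 1, 3, 4 are mutually adjacent (a clique of size 4), so at least 4 colors are needed.
One proper 4-coloring: 0=yellow, 1=green, 2=red, 3=blue, 4=red, 5=green. Every edge joins two different colors.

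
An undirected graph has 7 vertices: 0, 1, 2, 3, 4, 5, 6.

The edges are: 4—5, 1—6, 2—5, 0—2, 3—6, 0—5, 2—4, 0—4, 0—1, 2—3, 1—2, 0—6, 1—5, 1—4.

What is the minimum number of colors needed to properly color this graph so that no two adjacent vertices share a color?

0, 1, 2, 4, 5 are mutually adjacent (a clique of size 5), so at least 5 colors are needed.
One proper 5-coloring: 0=blue, 1=green, 2=red, 3=blue, 4=purple, 5=yellow, 6=red. No two adjacent vertices share a color.

5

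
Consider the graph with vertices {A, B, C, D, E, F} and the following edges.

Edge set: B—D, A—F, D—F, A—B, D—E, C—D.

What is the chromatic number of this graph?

C and D are adjacent, so at least 2 colors are needed.
2 colors suffice: A=1, B=2, C=2, D=1, E=2, F=2. No two adjacent vertices share a color.

2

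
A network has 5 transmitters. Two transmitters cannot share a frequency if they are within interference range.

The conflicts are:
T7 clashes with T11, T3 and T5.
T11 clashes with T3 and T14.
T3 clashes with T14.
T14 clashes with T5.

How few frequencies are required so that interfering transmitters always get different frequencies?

3

T11, T3, T14 all conflict with each other, so at least 3 frequencies are needed.
3 frequencies suffice: frequency 1 → {T11, T5}; frequency 2 → {T7, T14}; frequency 3 → {T3}. Every pair that conflicts lands in different frequencies.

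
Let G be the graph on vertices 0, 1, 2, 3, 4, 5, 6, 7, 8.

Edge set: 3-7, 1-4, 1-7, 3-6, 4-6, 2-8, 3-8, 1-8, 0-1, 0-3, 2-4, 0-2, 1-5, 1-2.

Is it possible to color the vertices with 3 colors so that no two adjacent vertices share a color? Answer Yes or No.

The chromatic number is 3. 0, 1, 2 are pairwise adjacent, so at least 3 colors are needed.
A valid assignment using 3 colors: 0=green, 1=red, 2=blue, 3=red, 4=green, 5=blue, 6=blue, 7=blue, 8=green.
That is already a proper 3-coloring.

Yes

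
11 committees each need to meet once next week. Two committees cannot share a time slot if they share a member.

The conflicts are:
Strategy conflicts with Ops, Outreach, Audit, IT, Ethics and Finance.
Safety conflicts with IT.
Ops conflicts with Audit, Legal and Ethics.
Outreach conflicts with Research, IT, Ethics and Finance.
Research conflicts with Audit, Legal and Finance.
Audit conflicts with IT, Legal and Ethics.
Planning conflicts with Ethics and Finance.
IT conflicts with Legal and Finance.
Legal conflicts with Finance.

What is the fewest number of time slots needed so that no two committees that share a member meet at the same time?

Strategy, Ops, Audit, Ethics pairwise conflict, so at least 4 time slots are needed.
4 time slots suffice: time slot 1 → {Strategy, Safety, Planning, Legal}; time slot 2 → {Audit, Finance}; time slot 3 → {Research, IT, Ethics}; time slot 4 → {Ops, Outreach}. No two conflicting committees share a time slot.

4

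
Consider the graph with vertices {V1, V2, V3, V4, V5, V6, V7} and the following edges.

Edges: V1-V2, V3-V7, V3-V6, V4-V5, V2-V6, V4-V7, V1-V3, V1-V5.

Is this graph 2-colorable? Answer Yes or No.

The cycle V1-V3-V7-V4-V5-V1 has odd length 5, so it cannot be 2-colored; at least 3 colors are needed.
So 2 colors are not enough.

No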